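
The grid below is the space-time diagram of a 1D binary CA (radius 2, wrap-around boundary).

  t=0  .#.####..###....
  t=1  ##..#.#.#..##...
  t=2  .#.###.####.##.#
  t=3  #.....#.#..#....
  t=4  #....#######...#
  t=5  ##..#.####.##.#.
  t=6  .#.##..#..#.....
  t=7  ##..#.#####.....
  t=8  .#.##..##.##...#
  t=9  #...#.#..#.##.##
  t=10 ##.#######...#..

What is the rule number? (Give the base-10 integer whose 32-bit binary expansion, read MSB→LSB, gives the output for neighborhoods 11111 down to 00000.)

2568787516

  [31] ##### => #  t=4,i=7
  [30] ####. => .  t=0,i=5
  [29] ###.# => .  t=2,i=5
  [28] ###.. => #  t=0,i=6
  [27] ##.## => #  t=2,i=6
  [26] ##.#. => .  t=2,i=14
  [25] ##..# => .  t=0,i=7
  [24] ##... => #  t=0,i=12
  [23] #.### => .  t=0,i=3
  [22] #.##. => .  t=2,i=12
  [21] #.#.# => .  t=1,i=6
  [20] #.#.. => #  t=1,i=8
  [19] #..## => #  t=0,i=8
  [18] #..#. => #  t=1,i=3
  [17] #...# => .  t=1,i=14
  [16] #.... => .  t=0,i=13
  [15] .#### => #  t=0,i=4
  [14] .###. => .  t=0,i=10
  [13] .##.# => .  t=2,i=13
  [12] .##.. => #  t=1,i=1
  [11] .#.## => .  t=0,i=2
  [10] .#.#. => #  t=1,i=5
  [9] .#..# => #  t=1,i=9
  [8] .#... => .  t=3,i=1
  [7] ..### => .  t=0,i=9
  [6] ..##. => .  t=1,i=0
  [5] ..#.# => #  t=0,i=1
  [4] ..#.. => #  t=3,i=0
  [3] ...## => #  t=1,i=15
  [2] ...#. => #  t=0,i=0
  [1] ....# => .  t=0,i=15
  [0] ..... => .  t=0,i=14
  bits 10011001000111001001011000111100 = 2568787516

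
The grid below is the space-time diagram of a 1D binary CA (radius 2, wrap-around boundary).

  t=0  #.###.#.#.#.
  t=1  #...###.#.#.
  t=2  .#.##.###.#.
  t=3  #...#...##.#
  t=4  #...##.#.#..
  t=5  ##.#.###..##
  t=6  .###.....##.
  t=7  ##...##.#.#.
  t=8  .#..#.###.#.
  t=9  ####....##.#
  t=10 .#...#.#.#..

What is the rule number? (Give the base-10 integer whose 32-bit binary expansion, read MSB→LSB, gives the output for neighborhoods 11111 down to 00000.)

2754425753

  ##### -> #   bit 31 = 1  t=9,i=1
  ####. -> .   bit 30 = 0  t=5,i=0
  ###.# -> #   bit 29 = 1  t=0,i=4
  ###.. -> .   bit 28 = 0  t=5,i=7
  ##.## -> .   bit 27 = 0  t=2,i=5
  ##.#. -> #   bit 26 = 1  t=0,i=5
  ##..# -> .   bit 25 = 0  t=5,i=8
  ##... -> .   bit 24 = 0  t=3,i=1
  #.### -> .   bit 23 = 0  t=0,i=2
  #.##. -> .   bit 22 = 0  t=2,i=3
  #.#.# -> #   bit 21 = 1  t=0,i=0
  #.#.. -> .   bit 20 = 0  t=1,i=0
  #..## -> #   bit 19 = 1  t=5,i=9
  #..#. -> #   bit 18 = 1  t=2,i=0
  #...# -> .   bit 17 = 0  t=1,i=2
  #.... -> #   bit 16 = 1  t=6,i=5
  .#### -> .   bit 15 = 0  t=5,i=11
  .###. -> .   bit 14 = 0  t=0,i=3
  .##.# -> #   bit 13 = 1  t=2,i=4
  .##.. -> #   bit 12 = 1  t=3,i=0
  .#.## -> .   bit 11 = 0  t=0,i=1
  .#.#. -> .   bit 10 = 0  t=0,i=7
  .#..# -> #   bit 9 = 1  t=2,i=11
  .#... -> #   bit 8 = 1  t=1,i=1
  ..### -> #   bit 7 = 1  t=1,i=4
  ..##. -> .   bit 6 = 0  t=3,i=8
  ..#.# -> .   bit 5 = 0  t=2,i=1
  ..#.. -> #   bit 4 = 1  t=3,i=4
  ...## -> #   bit 3 = 1  t=1,i=3
  ...#. -> .   bit 2 = 0  t=3,i=3
  ....# -> .   bit 1 = 0  t=6,i=7
  ..... -> #   bit 0 = 1  t=6,i=6
  bits 10100100001011010011001110011001 = 2754425753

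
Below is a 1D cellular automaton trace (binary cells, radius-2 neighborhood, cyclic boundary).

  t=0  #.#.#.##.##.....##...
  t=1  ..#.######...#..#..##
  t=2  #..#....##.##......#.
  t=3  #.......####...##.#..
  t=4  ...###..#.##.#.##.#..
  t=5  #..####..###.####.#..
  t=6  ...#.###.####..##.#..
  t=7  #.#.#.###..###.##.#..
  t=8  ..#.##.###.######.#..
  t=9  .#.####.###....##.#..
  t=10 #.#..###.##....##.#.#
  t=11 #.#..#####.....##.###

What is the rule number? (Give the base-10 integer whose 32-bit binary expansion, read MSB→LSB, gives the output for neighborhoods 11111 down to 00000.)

2054318277

  nb #####: next=.  (t=1,i=6, bit31=0)
  nb ####.: next=#  (t=1,i=8, bit30=1)
  nb ###.#: next=#  (t=5,i=11, bit29=1)
  nb ###..: next=#  (t=1,i=9, bit28=1)
  nb ##.##: next=#  (t=0,i=8, bit27=1)
  nb ##.#.: next=.  (t=3,i=17, bit26=0)
  nb ##..#: next=#  (t=1,i=0, bit25=1)
  nb ##...: next=.  (t=0,i=11, bit24=0)
  nb #.###: next=.  (t=1,i=4, bit23=0)
  nb #.##.: next=#  (t=0,i=6, bit22=1)
  nb #.#.#: next=#  (t=0,i=2, bit21=1)
  nb #.#..: next=#  (t=2,i=0, bit20=1)
  nb #..##: next=.  (t=1,i=18, bit19=0)
  nb #..#.: next=.  (t=1,i=1, bit18=0)
  nb #...#: next=#  (t=0,i=19, bit17=1)
  nb #....: next=.  (t=0,i=12, bit16=0)
  nb .####: next=.  (t=1,i=5, bit15=0)
  nb .###.: next=#  (t=4,i=4, bit14=1)
  nb .##.#: next=#  (t=0,i=7, bit13=1)
  nb .##..: next=.  (t=0,i=10, bit12=0)
  nb .#.##: next=#  (t=0,i=5, bit11=1)
  nb .#.#.: next=.  (t=0,i=1, bit10=0)
  nb .#..#: next=.  (t=1,i=14, bit9=0)
  nb .#...: next=.  (t=2,i=4, bit8=0)
  nb ..###: next=#  (t=3,i=8, bit7=1)
  nb ..##.: next=#  (t=0,i=16, bit6=1)
  nb ..#.#: next=.  (t=0,i=0, bit5=0)
  nb ..#..: next=.  (t=1,i=13, bit4=0)
  nb ...##: next=.  (t=0,i=15, bit3=0)
  nb ...#.: next=#  (t=0,i=20, bit2=1)
  nb ....#: next=.  (t=0,i=14, bit1=0)
  nb .....: next=#  (t=0,i=13, bit0=1)
  bits 01111010011100100110100011000101 = 2054318277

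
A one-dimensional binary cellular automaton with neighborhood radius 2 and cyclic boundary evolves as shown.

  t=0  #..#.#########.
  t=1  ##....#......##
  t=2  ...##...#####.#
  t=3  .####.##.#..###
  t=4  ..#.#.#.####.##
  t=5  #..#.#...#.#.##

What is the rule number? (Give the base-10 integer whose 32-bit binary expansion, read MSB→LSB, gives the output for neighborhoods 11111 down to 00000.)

  [31] ##### => .  t=0,i=7
  [30] ####. => .  t=0,i=12
  [29] ###.# => #  t=0,i=13
  [28] ###.. => .  t=1,i=1
  [27] ##.## => .  t=3,i=0
  [26] ##.#. => #  t=0,i=14
  [25] ##..# => #  t=4,i=0
  [24] ##... => .  t=1,i=2
  [23] #.### => .  t=0,i=5
  [22] #.##. => #  t=3,i=6
  [21] #.#.# => .  t=4,i=4
  [20] #.#.. => #  t=0,i=0
  [19] #..## => #  t=3,i=11
  [18] #..#. => .  t=0,i=2
  [17] #...# => #  t=2,i=1
  [16] #.... => #  t=1,i=3
  [15] .#### => #  t=0,i=6
  [14] .###. => #  t=3,i=13
  [13] .##.# => .  t=3,i=7
  [12] .##.. => #  t=2,i=4
  [11] .#.## => .  t=0,i=4
  [10] .#.#. => #  t=4,i=3
  [9] .#..# => #  t=0,i=1
  [8] .#... => .  t=1,i=7
  [7] ..### => .  t=1,i=13
  [6] ..##. => #  t=2,i=3
  [5] ..#.# => .  t=0,i=3
  [4] ..#.. => .  t=1,i=6
  [3] ...## => #  t=1,i=12
  [2] ...#. => .  t=1,i=5
  [1] ....# => #  t=1,i=4
  [0] ..... => #  t=1,i=9
  bits 00100110010110111101011001001011 = 643552843

643552843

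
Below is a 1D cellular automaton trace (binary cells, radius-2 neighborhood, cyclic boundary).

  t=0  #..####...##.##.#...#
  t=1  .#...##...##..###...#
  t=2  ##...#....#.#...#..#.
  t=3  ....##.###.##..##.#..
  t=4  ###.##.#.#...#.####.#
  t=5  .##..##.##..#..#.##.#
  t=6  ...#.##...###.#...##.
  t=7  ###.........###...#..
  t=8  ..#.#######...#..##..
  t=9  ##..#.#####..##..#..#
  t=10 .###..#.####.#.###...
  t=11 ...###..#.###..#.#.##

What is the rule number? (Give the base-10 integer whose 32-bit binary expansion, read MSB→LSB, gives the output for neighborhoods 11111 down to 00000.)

  nb #####: next=#  (t=8,i=6, bit31=1)
  nb ####.: next=#  (t=0,i=5, bit30=1)
  nb ###.#: next=#  (t=3,i=9, bit29=1)
  nb ###..: next=#  (t=0,i=6, bit28=1)
  nb ##.##: next=.  (t=0,i=12, bit27=0)
  nb ##.#.: next=#  (t=0,i=15, bit26=1)
  nb ##..#: next=#  (t=0,i=1, bit25=1)
  nb ##...: next=.  (t=0,i=7, bit24=0)
  nb #.###: next=#  (t=3,i=7, bit23=1)
  nb #.##.: next=.  (t=0,i=13, bit22=0)
  nb #.#.#: next=.  (t=4,i=7, bit21=0)
  nb #.#..: next=#  (t=0,i=16, bit20=1)
  nb #..##: next=.  (t=0,i=2, bit19=0)
  nb #..#.: next=#  (t=2,i=18, bit18=1)
  nb #...#: next=.  (t=0,i=8, bit17=0)
  nb #....: next=#  (t=2,i=7, bit16=1)
  nb .####: next=.  (t=0,i=4, bit15=0)
  nb .###.: next=.  (t=1,i=15, bit14=0)
  nb .##.#: next=#  (t=0,i=11, bit13=1)
  nb .##..: next=.  (t=0,i=0, bit12=0)
  nb .#.##: next=.  (t=2,i=20, bit11=0)
  nb .#.#.: next=#  (t=1,i=0, bit10=1)
  nb .#..#: next=.  (t=2,i=17, bit9=0)
  nb .#...: next=.  (t=0,i=17, bit8=0)
  nb ..###: next=.  (t=0,i=3, bit7=0)
  nb ..##.: next=#  (t=0,i=10, bit6=1)
  nb ..#.#: next=.  (t=1,i=20, bit5=0)
  nb ..#..: next=#  (t=2,i=5, bit4=1)
  nb ...##: next=.  (t=0,i=9, bit3=0)
  nb ...#.: next=#  (t=1,i=19, bit2=1)
  nb ....#: next=#  (t=2,i=8, bit1=1)
  nb .....: next=#  (t=3,i=0, bit0=1)
  bits 11110110100101010010010001010111 = 4136969303

4136969303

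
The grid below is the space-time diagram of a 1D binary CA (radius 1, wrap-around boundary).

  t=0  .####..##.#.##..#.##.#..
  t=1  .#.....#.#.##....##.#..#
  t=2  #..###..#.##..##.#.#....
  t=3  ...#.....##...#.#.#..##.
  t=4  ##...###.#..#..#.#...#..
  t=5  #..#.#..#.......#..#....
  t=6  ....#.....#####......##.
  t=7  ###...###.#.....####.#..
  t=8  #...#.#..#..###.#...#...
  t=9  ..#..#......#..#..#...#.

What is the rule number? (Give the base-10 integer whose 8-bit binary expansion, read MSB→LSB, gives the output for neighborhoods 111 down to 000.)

  ### -> .   bit 7 = 0  t=0,i=2
  ##. -> .   bit 6 = 0  t=0,i=4
  #.# -> #   bit 5 = 1  t=0,i=9
  #.. -> .   bit 4 = 0  t=0,i=5
  .## -> #   bit 3 = 1  t=0,i=1
  .#. -> .   bit 2 = 0  t=0,i=10
  ..# -> .   bit 1 = 0  t=0,i=0
  ... -> #   bit 0 = 1  t=0,i=23
  bits 00101001 = 41

41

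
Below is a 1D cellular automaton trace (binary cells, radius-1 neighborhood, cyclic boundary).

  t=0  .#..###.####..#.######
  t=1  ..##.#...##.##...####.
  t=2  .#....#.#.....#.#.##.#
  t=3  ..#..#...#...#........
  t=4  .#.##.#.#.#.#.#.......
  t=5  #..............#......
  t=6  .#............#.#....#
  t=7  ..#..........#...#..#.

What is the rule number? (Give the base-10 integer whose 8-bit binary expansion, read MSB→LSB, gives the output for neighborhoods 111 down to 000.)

146

  ### -> #   bit 7 = 1  t=0,i=5
  ##. -> .   bit 6 = 0  t=0,i=6
  #.# -> .   bit 5 = 0  t=0,i=0
  #.. -> #   bit 4 = 1  t=0,i=2
  .## -> .   bit 3 = 0  t=0,i=4
  .#. -> .   bit 2 = 0  t=0,i=1
  ..# -> #   bit 1 = 1  t=0,i=3
  ... -> .   bit 0 = 0  t=1,i=0
  bits 10010010 = 146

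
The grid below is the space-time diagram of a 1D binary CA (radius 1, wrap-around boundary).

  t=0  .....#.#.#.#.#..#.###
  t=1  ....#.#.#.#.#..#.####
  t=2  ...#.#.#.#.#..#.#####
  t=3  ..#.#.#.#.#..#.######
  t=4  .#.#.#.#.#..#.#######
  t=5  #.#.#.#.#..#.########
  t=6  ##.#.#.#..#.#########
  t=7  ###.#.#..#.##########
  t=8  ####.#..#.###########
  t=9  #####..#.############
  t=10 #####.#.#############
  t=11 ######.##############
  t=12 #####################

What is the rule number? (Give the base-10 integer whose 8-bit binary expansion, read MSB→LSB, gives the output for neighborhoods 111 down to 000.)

234

  [7] ### => #  t=0,i=19
  [6] ##. => #  t=0,i=20
  [5] #.# => #  t=0,i=6
  [4] #.. => .  t=0,i=0
  [3] .## => #  t=0,i=18
  [2] .#. => .  t=0,i=5
  [1] ..# => #  t=0,i=4
  [0] ... => .  t=0,i=1
  bits 11101010 = 234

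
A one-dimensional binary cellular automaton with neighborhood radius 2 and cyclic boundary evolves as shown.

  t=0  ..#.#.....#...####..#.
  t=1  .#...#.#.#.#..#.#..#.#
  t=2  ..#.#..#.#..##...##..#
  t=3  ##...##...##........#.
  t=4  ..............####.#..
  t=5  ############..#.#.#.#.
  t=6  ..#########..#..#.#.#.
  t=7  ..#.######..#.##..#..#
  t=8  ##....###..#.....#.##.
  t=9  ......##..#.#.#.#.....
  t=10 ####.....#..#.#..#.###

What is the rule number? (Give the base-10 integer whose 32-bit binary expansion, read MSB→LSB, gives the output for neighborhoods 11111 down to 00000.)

3291235205

  nb #####: next=#  (t=5,i=2, bit31=1)
  nb ####.: next=#  (t=0,i=16, bit30=1)
  nb ###.#: next=.  (t=4,i=17, bit29=0)
  nb ###..: next=.  (t=0,i=17, bit28=0)
  nb ##.##: next=.  (t=8,i=21, bit27=0)
  nb ##.#.: next=#  (t=4,i=18, bit26=1)
  nb ##..#: next=.  (t=0,i=18, bit25=0)
  nb ##...: next=.  (t=2,i=14, bit24=0)
  nb #.###: next=.  (t=5,i=0, bit23=0)
  nb #.##.: next=.  (t=3,i=0, bit22=0)
  nb #.#.#: next=#  (t=1,i=7, bit21=1)
  nb #.#..: next=.  (t=0,i=4, bit20=0)
  nb #..##: next=#  (t=2,i=11, bit19=1)
  nb #..#.: next=#  (t=0,i=19, bit18=1)
  nb #...#: next=.  (t=0,i=0, bit17=0)
  nb #....: next=.  (t=0,i=6, bit16=0)
  nb .####: next=.  (t=0,i=15, bit15=0)
  nb .###.: next=#  (t=8,i=7, bit14=1)
  nb .##.#: next=.  (t=8,i=20, bit13=0)
  nb .##..: next=.  (t=2,i=13, bit12=0)
  nb .#.##: next=.  (t=3,i=21, bit11=0)
  nb .#.#.: next=.  (t=0,i=3, bit10=0)
  nb .#..#: next=#  (t=1,i=12, bit9=1)
  nb .#...: next=#  (t=0,i=5, bit8=1)
  nb ..###: next=#  (t=0,i=14, bit7=1)
  nb ..##.: next=.  (t=2,i=12, bit6=0)
  nb ..#.#: next=.  (t=0,i=2, bit5=0)
  nb ..#..: next=.  (t=0,i=10, bit4=0)
  nb ...##: next=.  (t=0,i=13, bit3=0)
  nb ...#.: next=#  (t=0,i=1, bit2=1)
  nb ....#: next=.  (t=0,i=8, bit1=0)
  nb .....: next=#  (t=0,i=7, bit0=1)
  bits 11000100001011000100001110000101 = 3291235205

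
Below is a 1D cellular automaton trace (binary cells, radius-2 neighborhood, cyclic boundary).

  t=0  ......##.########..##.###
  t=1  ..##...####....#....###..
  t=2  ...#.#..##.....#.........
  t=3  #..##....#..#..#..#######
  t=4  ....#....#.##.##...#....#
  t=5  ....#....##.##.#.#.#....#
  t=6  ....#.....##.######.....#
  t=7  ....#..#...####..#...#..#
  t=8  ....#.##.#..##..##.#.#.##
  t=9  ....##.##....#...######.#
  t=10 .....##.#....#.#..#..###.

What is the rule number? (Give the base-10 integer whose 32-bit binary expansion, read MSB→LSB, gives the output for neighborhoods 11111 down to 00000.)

  #####|.  b31=0 t=0,i=11
  ####.|#  b30=1 t=0,i=15
  ###.#|#  b29=1 t=9,i=22
  ###..|.  b28=0 t=0,i=16
  ##.##|#  b27=1 t=0,i=8
  ##.#.|#  b26=1 t=5,i=14
  ##..#|.  b25=0 t=0,i=17
  ##...|.  b24=0 t=0,i=0
  #.###|#  b23=1 t=0,i=9
  #.##.|.  b22=0 t=4,i=11
  #.#.#|#  b21=1 t=5,i=15
  #.#..|.  b20=0 t=2,i=5
  #..##|.  b19=0 t=0,i=18
  #..#.|#  b18=1 t=3,i=11
  #...#|#  b17=1 t=1,i=5
  #....|.  b16=0 t=0,i=1
  .####|#  b15=1 t=0,i=10
  .###.|.  b14=0 t=0,i=23
  .##.#|#  b13=1 t=0,i=7
  .##..|#  b12=1 t=1,i=3
  .#.##|#  b11=1 t=4,i=10
  .#.#.|#  b10=1 t=2,i=4
  .#..#|.  b9=0 t=2,i=6
  .#...|.  b8=0 t=1,i=16
  ..###|.  b7=0 t=1,i=7
  ..##.|.  b6=0 t=0,i=6
  ..#.#|#  b5=1 t=2,i=3
  ..#..|#  b4=1 t=1,i=15
  ...##|.  b3=0 t=0,i=5
  ...#.|.  b2=0 t=1,i=14
  ....#|.  b1=0 t=0,i=4
  .....|#  b0=1 t=0,i=2
  bits 01101100101001101011110000110001 = 1822866481

1822866481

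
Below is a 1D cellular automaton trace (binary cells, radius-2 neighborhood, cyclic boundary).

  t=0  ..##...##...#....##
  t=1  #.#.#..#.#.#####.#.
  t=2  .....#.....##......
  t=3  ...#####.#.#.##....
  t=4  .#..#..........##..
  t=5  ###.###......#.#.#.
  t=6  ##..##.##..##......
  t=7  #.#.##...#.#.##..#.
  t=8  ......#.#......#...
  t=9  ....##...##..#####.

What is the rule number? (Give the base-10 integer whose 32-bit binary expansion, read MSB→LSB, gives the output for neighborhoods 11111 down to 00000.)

  ##### -> .   bit 31 = 0  t=1,i=13
  ####. -> .   bit 30 = 0  t=1,i=14
  ###.# -> .   bit 29 = 0  t=1,i=15
  ###.. -> .   bit 28 = 0  t=5,i=6
  ##.## -> .   bit 27 = 0  t=5,i=3
  ##.#. -> .   bit 26 = 0  t=1,i=16
  ##..# -> #   bit 25 = 1  t=0,i=0
  ##... -> #   bit 24 = 1  t=0,i=4
  #.### -> #   bit 23 = 1  t=1,i=11
  #.##. -> .   bit 22 = 0  t=3,i=13
  #.#.# -> .   bit 21 = 0  t=1,i=0
  #.#.. -> .   bit 20 = 0  t=1,i=4
  #..## -> .   bit 19 = 0  t=0,i=1
  #..#. -> .   bit 18 = 0  t=1,i=6
  #...# -> .   bit 17 = 0  t=0,i=5
  #.... -> #   bit 16 = 1  t=0,i=14
  .#### -> #   bit 15 = 1  t=1,i=12
  .###. -> #   bit 14 = 1  t=5,i=1
  .##.# -> #   bit 13 = 1  t=6,i=5
  .##.. -> .   bit 12 = 0  t=0,i=3
  .#.## -> .   bit 11 = 0  t=1,i=10
  .#.#. -> .   bit 10 = 0  t=1,i=1
  .#..# -> #   bit 9 = 1  t=1,i=5
  .#... -> #   bit 8 = 1  t=0,i=13
  ..### -> .   bit 7 = 0  t=3,i=3
  ..##. -> #   bit 6 = 1  t=0,i=2
  ..#.# -> .   bit 5 = 0  t=1,i=7
  ..#.. -> #   bit 4 = 1  t=0,i=12
  ...## -> .   bit 3 = 0  t=0,i=6
  ...#. -> #   bit 2 = 1  t=0,i=11
  ....# -> #   bit 1 = 1  t=0,i=15
  ..... -> .   bit 0 = 0  t=2,i=0
  bits 00000011100000011110001101010110 = 58843990

58843990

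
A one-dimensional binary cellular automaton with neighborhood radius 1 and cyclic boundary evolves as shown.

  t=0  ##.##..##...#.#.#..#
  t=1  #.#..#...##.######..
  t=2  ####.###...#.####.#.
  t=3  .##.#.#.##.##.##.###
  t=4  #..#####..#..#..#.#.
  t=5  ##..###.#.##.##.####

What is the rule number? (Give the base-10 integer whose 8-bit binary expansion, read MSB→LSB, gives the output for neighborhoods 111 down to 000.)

181

  nb ###: next=#  (t=0,i=0, bit7=1)
  nb ##.: next=.  (t=0,i=1, bit6=0)
  nb #.#: next=#  (t=0,i=2, bit5=1)
  nb #..: next=#  (t=0,i=5, bit4=1)
  nb .##: next=.  (t=0,i=3, bit3=0)
  nb .#.: next=#  (t=0,i=12, bit2=1)
  nb ..#: next=.  (t=0,i=6, bit1=0)
  nb ...: next=#  (t=0,i=10, bit0=1)
  bits 10110101 = 181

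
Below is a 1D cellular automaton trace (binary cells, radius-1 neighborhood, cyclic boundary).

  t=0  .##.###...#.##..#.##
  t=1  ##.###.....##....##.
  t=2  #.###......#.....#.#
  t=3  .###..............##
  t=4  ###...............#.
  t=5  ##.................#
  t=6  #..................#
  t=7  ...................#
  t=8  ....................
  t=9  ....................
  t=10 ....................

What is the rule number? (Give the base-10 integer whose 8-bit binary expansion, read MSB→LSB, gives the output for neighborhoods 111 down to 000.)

168

  nb ###: next=#  (t=0,i=5, bit7=1)
  nb ##.: next=.  (t=0,i=2, bit6=0)
  nb #.#: next=#  (t=0,i=0, bit5=1)
  nb #..: next=.  (t=0,i=7, bit4=0)
  nb .##: next=#  (t=0,i=1, bit3=1)
  nb .#.: next=.  (t=0,i=10, bit2=0)
  nb ..#: next=.  (t=0,i=9, bit1=0)
  nb ...: next=.  (t=0,i=8, bit0=0)
  bits 10101000 = 168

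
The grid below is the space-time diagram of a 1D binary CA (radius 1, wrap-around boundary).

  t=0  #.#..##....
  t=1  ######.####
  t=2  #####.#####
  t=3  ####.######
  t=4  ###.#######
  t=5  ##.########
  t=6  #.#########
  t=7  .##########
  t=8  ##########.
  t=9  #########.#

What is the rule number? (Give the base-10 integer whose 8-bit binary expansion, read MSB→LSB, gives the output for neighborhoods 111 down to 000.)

  ### -> #   bit 7 = 1  t=1,i=0
  ##. -> .   bit 6 = 0  t=0,i=6
  #.# -> #   bit 5 = 1  t=0,i=1
  #.. -> #   bit 4 = 1  t=0,i=3
  .## -> #   bit 3 = 1  t=0,i=5
  .#. -> #   bit 2 = 1  t=0,i=0
  ..# -> #   bit 1 = 1  t=0,i=4
  ... -> #   bit 0 = 1  t=0,i=8
  bits 10111111 = 191

191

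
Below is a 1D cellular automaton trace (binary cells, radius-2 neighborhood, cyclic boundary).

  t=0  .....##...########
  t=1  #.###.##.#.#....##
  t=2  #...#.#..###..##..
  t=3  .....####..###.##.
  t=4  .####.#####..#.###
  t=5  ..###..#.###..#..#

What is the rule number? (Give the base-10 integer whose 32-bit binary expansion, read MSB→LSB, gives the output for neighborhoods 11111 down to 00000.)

  [31] ##### => .  t=0,i=12
  [30] ####. => #  t=0,i=16
  [29] ###.# => #  t=1,i=0
  [28] ###.. => #  t=0,i=17
  [27] ##.## => .  t=1,i=1
  [26] ##.#. => .  t=1,i=8
  [25] ##..# => #  t=2,i=12
  [24] ##... => #  t=0,i=0
  [23] #.### => .  t=1,i=2
  [22] #.##. => #  t=1,i=6
  [21] #.#.# => #  t=1,i=9
  [20] #.#.. => #  t=1,i=11
  [19] #..## => #  t=2,i=8
  [18] #..#. => .  t=2,i=17
  [17] #...# => .  t=0,i=8
  [16] #.... => .  t=0,i=1
  [15] .#### => #  t=0,i=11
  [14] .###. => .  t=1,i=3
  [13] .##.# => .  t=1,i=7
  [12] .##.. => #  t=0,i=6
  [11] .#.## => #  t=4,i=14
  [10] .#.#. => #  t=1,i=10
  [9] .#..# => #  t=2,i=7
  [8] .#... => .  t=1,i=12
  [7] ..### => .  t=0,i=10
  [6] ..##. => .  t=0,i=5
  [5] ..#.# => .  t=2,i=4
  [4] ..#.. => .  t=2,i=0
  [3] ...## => #  t=0,i=4
  [2] ...#. => .  t=2,i=3
  [1] ....# => #  t=0,i=3
  [0] ..... => #  t=0,i=2
  bits 01110011011110001001111000001011 = 1937284619

1937284619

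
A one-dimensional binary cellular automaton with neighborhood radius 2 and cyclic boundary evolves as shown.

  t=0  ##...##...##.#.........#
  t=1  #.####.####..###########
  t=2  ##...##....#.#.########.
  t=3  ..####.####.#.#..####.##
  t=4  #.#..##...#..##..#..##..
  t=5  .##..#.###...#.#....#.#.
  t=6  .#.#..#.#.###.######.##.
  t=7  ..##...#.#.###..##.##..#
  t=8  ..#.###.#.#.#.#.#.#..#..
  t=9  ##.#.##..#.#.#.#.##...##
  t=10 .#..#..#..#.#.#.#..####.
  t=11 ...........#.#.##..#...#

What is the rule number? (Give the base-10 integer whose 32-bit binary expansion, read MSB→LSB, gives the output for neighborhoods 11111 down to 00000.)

2870169039

  nb #####: next=#  (t=1,i=15, bit31=1)
  nb ####.: next=.  (t=1,i=4, bit30=0)
  nb ###.#: next=#  (t=1,i=0, bit29=1)
  nb ###..: next=.  (t=0,i=1, bit28=0)
  nb ##.##: next=#  (t=1,i=1, bit27=1)
  nb ##.#.: next=.  (t=0,i=12, bit26=0)
  nb ##..#: next=#  (t=1,i=11, bit25=1)
  nb ##...: next=#  (t=0,i=2, bit24=1)
  nb #.###: next=.  (t=1,i=2, bit23=0)
  nb #.##.: next=.  (t=2,i=0, bit22=0)
  nb #.#.#: next=.  (t=2,i=13, bit21=0)
  nb #.#..: next=#  (t=0,i=13, bit20=1)
  nb #..##: next=.  (t=1,i=12, bit19=0)
  nb #..#.: next=.  (t=4,i=16, bit18=0)
  nb #...#: next=#  (t=0,i=3, bit17=1)
  nb #....: next=#  (t=0,i=15, bit16=1)
  nb .####: next=.  (t=1,i=3, bit15=0)
  nb .###.: next=#  (t=0,i=0, bit14=1)
  nb .##.#: next=.  (t=0,i=11, bit13=0)
  nb .##..: next=.  (t=0,i=6, bit12=0)
  nb .#.##: next=#  (t=2,i=14, bit11=1)
  nb .#.#.: next=#  (t=2,i=12, bit10=1)
  nb .#..#: next=.  (t=3,i=15, bit9=0)
  nb .#...: next=#  (t=0,i=14, bit8=1)
  nb ..###: next=#  (t=0,i=23, bit7=1)
  nb ..##.: next=#  (t=0,i=5, bit6=1)
  nb ..#.#: next=.  (t=2,i=11, bit5=0)
  nb ..#..: next=.  (t=4,i=10, bit4=0)
  nb ...##: next=#  (t=0,i=4, bit3=1)
  nb ...#.: next=#  (t=2,i=10, bit2=1)
  nb ....#: next=#  (t=0,i=21, bit1=1)
  nb .....: next=#  (t=0,i=16, bit0=1)
  bits 10101011000100110100110111001111 = 2870169039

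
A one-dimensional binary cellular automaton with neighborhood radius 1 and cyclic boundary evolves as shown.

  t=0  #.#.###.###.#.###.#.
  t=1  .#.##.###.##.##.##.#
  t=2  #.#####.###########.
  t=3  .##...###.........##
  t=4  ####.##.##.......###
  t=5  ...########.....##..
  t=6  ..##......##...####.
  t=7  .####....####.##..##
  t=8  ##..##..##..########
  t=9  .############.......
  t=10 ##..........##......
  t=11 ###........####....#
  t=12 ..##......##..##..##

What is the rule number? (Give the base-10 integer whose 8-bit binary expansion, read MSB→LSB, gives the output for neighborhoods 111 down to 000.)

122

  ###|.  b7=0 t=0,i=5
  ##.|#  b6=1 t=0,i=6
  #.#|#  b5=1 t=0,i=1
  #..|#  b4=1 t=3,i=3
  .##|#  b3=1 t=0,i=4
  .#.|.  b2=0 t=0,i=0
  ..#|#  b1=1 t=3,i=5
  ...|.  b0=0 t=3,i=4
  bits 01111010 = 122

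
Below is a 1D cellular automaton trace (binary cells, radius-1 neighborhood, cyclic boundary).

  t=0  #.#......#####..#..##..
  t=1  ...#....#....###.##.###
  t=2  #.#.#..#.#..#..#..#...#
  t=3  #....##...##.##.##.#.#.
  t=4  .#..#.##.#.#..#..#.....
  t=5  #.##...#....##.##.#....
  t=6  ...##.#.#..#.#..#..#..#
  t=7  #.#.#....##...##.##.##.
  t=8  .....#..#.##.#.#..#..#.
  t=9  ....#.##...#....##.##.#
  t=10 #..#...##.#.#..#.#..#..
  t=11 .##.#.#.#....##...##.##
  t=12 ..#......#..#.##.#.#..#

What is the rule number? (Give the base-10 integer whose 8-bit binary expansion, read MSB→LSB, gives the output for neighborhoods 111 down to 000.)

82

  ### -> .   bit 7 = 0  t=0,i=10
  ##. -> #   bit 6 = 1  t=0,i=13
  #.# -> .   bit 5 = 0  t=0,i=1
  #.. -> #   bit 4 = 1  t=0,i=3
  .## -> .   bit 3 = 0  t=0,i=9
  .#. -> .   bit 2 = 0  t=0,i=0
  ..# -> #   bit 1 = 1  t=0,i=8
  ... -> .   bit 0 = 0  t=0,i=4
  bits 01010010 = 82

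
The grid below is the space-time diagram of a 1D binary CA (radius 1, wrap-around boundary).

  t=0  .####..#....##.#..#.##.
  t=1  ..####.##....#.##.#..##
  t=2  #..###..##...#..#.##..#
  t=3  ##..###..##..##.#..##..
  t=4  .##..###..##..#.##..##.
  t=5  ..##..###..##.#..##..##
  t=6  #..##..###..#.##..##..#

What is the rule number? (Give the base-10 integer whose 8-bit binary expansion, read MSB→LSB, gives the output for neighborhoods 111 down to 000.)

  ### -> #   bit 7 = 1  t=0,i=2
  ##. -> #   bit 6 = 1  t=0,i=4
  #.# -> .   bit 5 = 0  t=0,i=14
  #.. -> #   bit 4 = 1  t=0,i=5
  .## -> .   bit 3 = 0  t=0,i=1
  .#. -> #   bit 2 = 1  t=0,i=7
  ..# -> .   bit 1 = 0  t=0,i=0
  ... -> .   bit 0 = 0  t=0,i=9
  bits 11010100 = 212

212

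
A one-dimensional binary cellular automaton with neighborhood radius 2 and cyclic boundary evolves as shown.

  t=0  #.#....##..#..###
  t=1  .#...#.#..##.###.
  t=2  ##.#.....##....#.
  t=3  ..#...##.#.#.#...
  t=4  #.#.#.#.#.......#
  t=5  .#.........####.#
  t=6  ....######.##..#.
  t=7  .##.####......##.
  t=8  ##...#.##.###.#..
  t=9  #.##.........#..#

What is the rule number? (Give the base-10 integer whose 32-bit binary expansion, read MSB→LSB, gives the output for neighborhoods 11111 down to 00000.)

2500755667

  #####|#  b31=1 t=6,i=6
  ####.|.  b30=0 t=0,i=16
  ###.#|.  b29=0 t=0,i=0
  ###..|#  b28=1 t=1,i=15
  ##.##|.  b27=0 t=1,i=12
  ##.#.|#  b26=1 t=0,i=1
  ##..#|.  b25=0 t=0,i=9
  ##...|#  b24=1 t=2,i=11
  #.###|.  b23=0 t=1,i=13
  #.##.|.  b22=0 t=2,i=0
  #.#.#|.  b21=0 t=3,i=9
  #.#..|.  b20=0 t=0,i=2
  #..##|#  b19=1 t=0,i=13
  #..#.|#  b18=1 t=0,i=10
  #...#|#  b17=1 t=1,i=3
  #....|.  b16=0 t=0,i=4
  .####|#  b15=1 t=0,i=15
  .###.|.  b14=0 t=1,i=14
  .##.#|.  b13=0 t=1,i=11
  .##..|.  b12=0 t=0,i=8
  .#.##|.  b11=0 t=2,i=16
  .#.#.|.  b10=0 t=1,i=6
  .#..#|.  b9=0 t=0,i=12
  .#...|.  b8=0 t=0,i=3
  ..###|#  b7=1 t=0,i=14
  ..##.|#  b6=1 t=0,i=7
  ..#.#|.  b5=0 t=1,i=5
  ..#..|#  b4=1 t=0,i=11
  ...##|.  b3=0 t=0,i=6
  ...#.|.  b2=0 t=1,i=4
  ....#|#  b1=1 t=0,i=5
  .....|#  b0=1 t=2,i=6
  bits 10010101000011101000000011010011 = 2500755667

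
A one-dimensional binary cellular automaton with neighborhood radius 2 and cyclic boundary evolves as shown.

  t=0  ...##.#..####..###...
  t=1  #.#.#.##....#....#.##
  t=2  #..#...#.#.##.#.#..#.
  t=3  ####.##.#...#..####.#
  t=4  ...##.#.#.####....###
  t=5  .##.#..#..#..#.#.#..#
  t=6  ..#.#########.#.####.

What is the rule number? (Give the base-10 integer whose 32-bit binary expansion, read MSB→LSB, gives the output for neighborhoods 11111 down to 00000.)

  #####|.  b31=0 t=3,i=1
  ####.|.  b30=0 t=0,i=11
  ###.#|#  b29=1 t=1,i=0
  ###..|#  b28=1 t=0,i=12
  ##.##|#  b27=1 t=3,i=4
  ##.#.|.  b26=0 t=0,i=5
  ##..#|.  b25=0 t=0,i=13
  ##...|.  b24=0 t=0,i=18
  #.###|#  b23=1 t=1,i=19
  #.##.|.  b22=0 t=1,i=6
  #.#.#|.  b21=0 t=1,i=2
  #.#..|#  b20=1 t=0,i=6
  #..##|.  b19=0 t=0,i=8
  #..#.|#  b18=1 t=2,i=2
  #...#|#  b17=1 t=2,i=5
  #....|#  b16=1 t=0,i=19
  .####|.  b15=0 t=0,i=10
  .###.|.  b14=0 t=0,i=16
  .##.#|#  b13=1 t=0,i=4
  .##..|#  b12=1 t=1,i=7
  .#.##|.  b11=0 t=1,i=5
  .#.#.|#  b10=1 t=1,i=3
  .#..#|#  b9=1 t=0,i=7
  .#...|.  b8=0 t=1,i=13
  ..###|.  b7=0 t=0,i=9
  ..##.|.  b6=0 t=0,i=3
  ..#.#|.  b5=0 t=1,i=17
  ..#..|#  b4=1 t=1,i=12
  ...##|#  b3=1 t=0,i=2
  ...#.|#  b2=1 t=1,i=11
  ....#|.  b1=0 t=0,i=1
  .....|#  b0=1 t=0,i=0
  bits 00111000100101110011011000011101 = 949433885

949433885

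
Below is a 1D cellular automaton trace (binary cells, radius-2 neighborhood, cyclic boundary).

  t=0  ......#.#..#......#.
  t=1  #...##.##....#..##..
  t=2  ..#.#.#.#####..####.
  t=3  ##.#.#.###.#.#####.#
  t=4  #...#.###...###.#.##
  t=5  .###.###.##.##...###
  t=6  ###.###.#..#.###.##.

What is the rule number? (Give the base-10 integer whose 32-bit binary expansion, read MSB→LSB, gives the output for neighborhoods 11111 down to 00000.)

  ##### -> .   bit 31 = 0  t=2,i=10
  ####. -> #   bit 30 = 1  t=2,i=11
  ###.# -> .   bit 29 = 0  t=3,i=1
  ###.. -> .   bit 28 = 0  t=2,i=12
  ##.## -> #   bit 27 = 1  t=1,i=6
  ##.#. -> .   bit 26 = 0  t=3,i=2
  ##..# -> #   bit 25 = 1  t=1,i=18
  ##... -> #   bit 24 = 1  t=1,i=9
  #.### -> #   bit 23 = 1  t=2,i=8
  #.##. -> .   bit 22 = 0  t=1,i=7
  #.#.# -> .   bit 21 = 0  t=2,i=4
  #.#.. -> #   bit 20 = 1  t=0,i=8
  #..## -> #   bit 19 = 1  t=1,i=15
  #..#. -> .   bit 18 = 0  t=0,i=10
  #...# -> #   bit 17 = 1  t=1,i=2
  #.... -> #   bit 16 = 1  t=0,i=0
  .#### -> #   bit 15 = 1  t=2,i=9
  .###. -> #   bit 14 = 1  t=3,i=0
  .##.# -> .   bit 13 = 0  t=1,i=5
  .##.. -> #   bit 12 = 1  t=1,i=8
  .#.## -> #   bit 11 = 1  t=2,i=7
  .#.#. -> #   bit 10 = 1  t=0,i=7
  .#..# -> .   bit 9 = 0  t=0,i=9
  .#... -> .   bit 8 = 0  t=0,i=12
  ..### -> #   bit 7 = 1  t=2,i=15
  ..##. -> #   bit 6 = 1  t=1,i=4
  ..#.# -> .   bit 5 = 0  t=0,i=6
  ..#.. -> .   bit 4 = 0  t=0,i=11
  ...## -> .   bit 3 = 0  t=1,i=3
  ...#. -> #   bit 2 = 1  t=0,i=5
  ....# -> #   bit 1 = 1  t=0,i=4
  ..... -> .   bit 0 = 0  t=0,i=1
  bits 01001011100110111101110011000110 = 1268505798

1268505798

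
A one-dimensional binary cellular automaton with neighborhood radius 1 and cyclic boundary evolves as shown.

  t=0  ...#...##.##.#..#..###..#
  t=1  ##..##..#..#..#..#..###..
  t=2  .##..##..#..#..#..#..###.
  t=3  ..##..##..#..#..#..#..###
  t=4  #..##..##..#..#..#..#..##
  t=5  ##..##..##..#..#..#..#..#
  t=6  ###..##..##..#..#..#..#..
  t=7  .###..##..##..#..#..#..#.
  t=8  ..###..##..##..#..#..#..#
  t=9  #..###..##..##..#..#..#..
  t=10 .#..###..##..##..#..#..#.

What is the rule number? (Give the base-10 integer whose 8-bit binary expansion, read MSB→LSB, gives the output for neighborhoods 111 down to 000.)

  ###|#  b7=1 t=0,i=20
  ##.|#  b6=1 t=0,i=8
  #.#|.  b5=0 t=0,i=9
  #..|#  b4=1 t=0,i=0
  .##|.  b3=0 t=0,i=7
  .#.|.  b2=0 t=0,i=3
  ..#|.  b1=0 t=0,i=2
  ...|#  b0=1 t=0,i=1
  bits 11010001 = 209

209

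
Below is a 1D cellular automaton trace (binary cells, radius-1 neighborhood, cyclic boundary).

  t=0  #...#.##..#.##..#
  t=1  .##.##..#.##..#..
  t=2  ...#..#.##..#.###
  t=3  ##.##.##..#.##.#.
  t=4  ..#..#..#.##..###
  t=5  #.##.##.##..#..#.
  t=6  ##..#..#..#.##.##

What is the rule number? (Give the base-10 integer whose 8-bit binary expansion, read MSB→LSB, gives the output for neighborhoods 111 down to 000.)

  ###|#  b7=1 t=2,i=15
  ##.|.  b6=0 t=0,i=0
  #.#|#  b5=1 t=0,i=5
  #..|#  b4=1 t=0,i=1
  .##|.  b3=0 t=0,i=6
  .#.|#  b2=1 t=0,i=4
  ..#|.  b1=0 t=0,i=3
  ...|#  b0=1 t=0,i=2
  bits 10110101 = 181

181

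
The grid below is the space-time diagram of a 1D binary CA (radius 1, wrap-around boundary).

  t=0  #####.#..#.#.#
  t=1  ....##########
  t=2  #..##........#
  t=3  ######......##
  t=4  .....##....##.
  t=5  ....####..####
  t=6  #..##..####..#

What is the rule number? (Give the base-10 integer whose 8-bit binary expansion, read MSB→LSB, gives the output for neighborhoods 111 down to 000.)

126

  nb ###: next=.  (t=0,i=0, bit7=0)
  nb ##.: next=#  (t=0,i=4, bit6=1)
  nb #.#: next=#  (t=0,i=5, bit5=1)
  nb #..: next=#  (t=0,i=7, bit4=1)
  nb .##: next=#  (t=0,i=13, bit3=1)
  nb .#.: next=#  (t=0,i=6, bit2=1)
  nb ..#: next=#  (t=0,i=8, bit1=1)
  nb ...: next=.  (t=1,i=1, bit0=0)
  bits 01111110 = 126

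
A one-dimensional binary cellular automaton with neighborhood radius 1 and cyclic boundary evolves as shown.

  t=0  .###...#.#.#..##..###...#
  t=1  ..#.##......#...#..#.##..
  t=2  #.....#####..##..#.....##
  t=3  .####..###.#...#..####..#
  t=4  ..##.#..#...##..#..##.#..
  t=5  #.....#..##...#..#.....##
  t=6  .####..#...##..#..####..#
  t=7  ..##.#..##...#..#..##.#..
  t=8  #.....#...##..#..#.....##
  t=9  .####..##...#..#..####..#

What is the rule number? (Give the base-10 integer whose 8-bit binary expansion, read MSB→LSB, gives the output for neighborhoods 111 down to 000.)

145

  ### -> #   bit 7 = 1  t=0,i=2
  ##. -> .   bit 6 = 0  t=0,i=3
  #.# -> .   bit 5 = 0  t=0,i=0
  #.. -> #   bit 4 = 1  t=0,i=4
  .## -> .   bit 3 = 0  t=0,i=1
  .#. -> .   bit 2 = 0  t=0,i=7
  ..# -> .   bit 1 = 0  t=0,i=6
  ... -> #   bit 0 = 1  t=0,i=5
  bits 10010001 = 145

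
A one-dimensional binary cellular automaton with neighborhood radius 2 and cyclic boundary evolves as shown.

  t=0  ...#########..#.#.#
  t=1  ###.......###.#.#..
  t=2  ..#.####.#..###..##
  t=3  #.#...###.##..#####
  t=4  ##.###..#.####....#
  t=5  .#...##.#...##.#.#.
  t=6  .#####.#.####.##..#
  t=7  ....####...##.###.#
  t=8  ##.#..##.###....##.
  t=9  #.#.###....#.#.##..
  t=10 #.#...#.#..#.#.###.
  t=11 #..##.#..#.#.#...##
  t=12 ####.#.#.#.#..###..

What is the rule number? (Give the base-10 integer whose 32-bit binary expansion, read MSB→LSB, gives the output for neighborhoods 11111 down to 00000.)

1986728825

  #####|.  b31=0 t=0,i=5
  ####.|#  b30=1 t=0,i=10
  ###.#|#  b29=1 t=1,i=12
  ###..|#  b28=1 t=0,i=11
  ##.##|.  b27=0 t=3,i=9
  ##.#.|#  b26=1 t=1,i=13
  ##..#|#  b25=1 t=0,i=12
  ##...|.  b24=0 t=1,i=3
  #.###|.  b23=0 t=2,i=4
  #.##.|#  b22=1 t=3,i=10
  #.#.#|#  b21=1 t=0,i=16
  #.#..|.  b20=0 t=0,i=18
  #..##|#  b19=1 t=1,i=18
  #..#.|.  b18=0 t=0,i=13
  #...#|#  b17=1 t=0,i=1
  #....|#  b16=1 t=1,i=4
  .####|.  b15=0 t=0,i=4
  .###.|.  b14=0 t=1,i=1
  .##.#|.  b13=0 t=5,i=6
  .##..|#  b12=1 t=2,i=18
  .#.##|.  b11=0 t=2,i=3
  .#.#.|.  b10=0 t=0,i=15
  .#..#|#  b9=1 t=1,i=17
  .#...|#  b8=1 t=0,i=0
  ..###|.  b7=0 t=0,i=3
  ..##.|#  b6=1 t=2,i=17
  ..#.#|#  b5=1 t=0,i=14
  ..#..|#  b4=1 t=5,i=1
  ...##|#  b3=1 t=0,i=2
  ...#.|.  b2=0 t=9,i=10
  ....#|.  b1=0 t=1,i=8
  .....|#  b0=1 t=1,i=5
  bits 01110110011010110001001101111001 = 1986728825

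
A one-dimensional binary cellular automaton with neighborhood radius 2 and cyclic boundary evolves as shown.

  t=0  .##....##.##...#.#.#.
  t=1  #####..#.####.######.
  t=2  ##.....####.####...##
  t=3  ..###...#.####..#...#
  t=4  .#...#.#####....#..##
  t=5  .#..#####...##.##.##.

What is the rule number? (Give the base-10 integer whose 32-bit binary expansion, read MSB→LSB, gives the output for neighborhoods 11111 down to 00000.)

  nb #####: next=.  (t=1,i=2, bit31=0)
  nb ####.: next=.  (t=1,i=3, bit30=0)
  nb ###.#: next=#  (t=1,i=12, bit29=1)
  nb ###..: next=.  (t=1,i=4, bit28=0)
  nb ##.##: next=#  (t=0,i=9, bit27=1)
  nb ##.#.: next=.  (t=4,i=0, bit26=0)
  nb ##..#: next=.  (t=1,i=5, bit25=0)
  nb ##...: next=#  (t=0,i=3, bit24=1)
  nb #.###: next=#  (t=1,i=0, bit23=1)
  nb #.##.: next=#  (t=0,i=10, bit22=1)
  nb #.#.#: next=#  (t=0,i=17, bit21=1)
  nb #.#..: next=#  (t=0,i=19, bit20=1)
  nb #..##: next=#  (t=0,i=0, bit19=1)
  nb #..#.: next=.  (t=1,i=6, bit18=0)
  nb #...#: next=.  (t=0,i=13, bit17=0)
  nb #....: next=#  (t=0,i=4, bit16=1)
  nb .####: next=#  (t=1,i=1, bit15=1)
  nb .###.: next=.  (t=3,i=3, bit14=0)
  nb .##.#: next=.  (t=0,i=8, bit13=0)
  nb .##..: next=#  (t=0,i=2, bit12=1)
  nb .#.##: next=#  (t=1,i=8, bit11=1)
  nb .#.#.: next=#  (t=0,i=16, bit10=1)
  nb .#..#: next=.  (t=0,i=20, bit9=0)
  nb .#...: next=.  (t=3,i=17, bit8=0)
  nb ..###: next=.  (t=2,i=7, bit7=0)
  nb ..##.: next=#  (t=0,i=1, bit6=1)
  nb ..#.#: next=#  (t=0,i=15, bit5=1)
  nb ..#..: next=#  (t=3,i=16, bit4=1)
  nb ...##: next=.  (t=0,i=6, bit3=0)
  nb ...#.: next=#  (t=0,i=14, bit2=1)
  nb ....#: next=.  (t=0,i=5, bit1=0)
  nb .....: next=#  (t=2,i=4, bit0=1)
  bits 00101001111110011001110001110101 = 704224373

704224373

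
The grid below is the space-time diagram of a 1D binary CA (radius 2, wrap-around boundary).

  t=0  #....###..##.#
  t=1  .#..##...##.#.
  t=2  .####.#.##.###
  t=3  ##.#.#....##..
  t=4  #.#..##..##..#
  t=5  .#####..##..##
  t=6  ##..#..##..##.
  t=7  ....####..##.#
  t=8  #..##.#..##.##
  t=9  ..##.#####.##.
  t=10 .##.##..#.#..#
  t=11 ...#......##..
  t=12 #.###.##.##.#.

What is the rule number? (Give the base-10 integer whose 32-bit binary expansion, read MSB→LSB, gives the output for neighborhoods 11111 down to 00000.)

1301808093

  ##### -> .   bit 31 = 0  t=5,i=3
  ####. -> #   bit 30 = 1  t=2,i=3
  ###.# -> .   bit 29 = 0  t=2,i=4
  ###.. -> .   bit 28 = 0  t=0,i=7
  ##.## -> #   bit 27 = 1  t=0,i=12
  ##.#. -> #   bit 26 = 1  t=1,i=11
  ##..# -> .   bit 25 = 0  t=0,i=8
  ##... -> #   bit 24 = 1  t=0,i=1
  #.### -> #   bit 23 = 1  t=2,i=1
  #.##. -> .   bit 22 = 0  t=0,i=13
  #.#.# -> .   bit 21 = 0  t=2,i=6
  #.#.. -> #   bit 20 = 1  t=1,i=12
  #..## -> #   bit 19 = 1  t=0,i=9
  #..#. -> .   bit 18 = 0  t=1,i=0
  #...# -> .   bit 17 = 0  t=1,i=7
  #.... -> .   bit 16 = 0  t=0,i=2
  .#### -> .   bit 15 = 0  t=2,i=2
  .###. -> .   bit 14 = 0  t=0,i=6
  .##.# -> .   bit 13 = 0  t=0,i=11
  .##.. -> .   bit 12 = 0  t=0,i=0
  .#.## -> .   bit 11 = 0  t=2,i=7
  .#.#. -> .   bit 10 = 0  t=3,i=4
  .#..# -> #   bit 9 = 1  t=1,i=2
  .#... -> #   bit 8 = 1  t=3,i=6
  ..### -> #   bit 7 = 1  t=0,i=5
  ..##. -> #   bit 6 = 1  t=0,i=10
  ..#.# -> .   bit 5 = 0  t=10,i=8
  ..#.. -> #   bit 4 = 1  t=1,i=1
  ...## -> #   bit 3 = 1  t=0,i=4
  ...#. -> #   bit 2 = 1  t=11,i=2
  ....# -> .   bit 1 = 0  t=0,i=3
  ..... -> #   bit 0 = 1  t=11,i=0
  bits 01001101100110000000001111011101 = 1301808093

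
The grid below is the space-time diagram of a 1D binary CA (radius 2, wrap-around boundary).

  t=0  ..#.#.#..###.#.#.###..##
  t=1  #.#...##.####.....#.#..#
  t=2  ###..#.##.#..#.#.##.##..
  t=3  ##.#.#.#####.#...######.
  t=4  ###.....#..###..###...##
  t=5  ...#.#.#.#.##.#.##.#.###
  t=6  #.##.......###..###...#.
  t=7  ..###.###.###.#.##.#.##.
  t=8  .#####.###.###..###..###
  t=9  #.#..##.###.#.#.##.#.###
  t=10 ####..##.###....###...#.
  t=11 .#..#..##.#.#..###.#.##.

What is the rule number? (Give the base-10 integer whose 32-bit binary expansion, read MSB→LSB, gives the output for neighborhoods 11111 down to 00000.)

793834157

  #####|.  b31=0 t=3,i=9
  ####.|.  b30=0 t=1,i=11
  ###.#|#  b29=1 t=0,i=11
  ###..|.  b28=0 t=0,i=19
  ##.##|#  b27=1 t=1,i=8
  ##.#.|#  b26=1 t=0,i=12
  ##..#|#  b25=1 t=0,i=0
  ##...|#  b24=1 t=1,i=13
  #.###|.  b23=0 t=0,i=17
  #.##.|#  b22=1 t=2,i=7
  #.#.#|.  b21=0 t=0,i=4
  #.#..|#  b20=1 t=0,i=6
  #..##|.  b19=0 t=0,i=8
  #..#.|.  b18=0 t=0,i=1
  #...#|.  b17=0 t=1,i=4
  #....|.  b16=0 t=1,i=14
  .####|#  b15=1 t=1,i=10
  .###.|#  b14=1 t=0,i=10
  .##.#|#  b13=1 t=1,i=0
  .##..|#  b12=1 t=0,i=23
  .#.##|.  b11=0 t=0,i=16
  .#.#.|.  b10=0 t=0,i=3
  .#..#|#  b9=1 t=0,i=7
  .#...|.  b8=0 t=1,i=3
  ..###|#  b7=1 t=0,i=9
  ..##.|.  b6=0 t=0,i=22
  ..#.#|#  b5=1 t=0,i=2
  ..#..|.  b4=0 t=4,i=8
  ...##|#  b3=1 t=1,i=5
  ...#.|#  b2=1 t=1,i=17
  ....#|.  b1=0 t=1,i=16
  .....|#  b0=1 t=1,i=15
  bits 00101111010100001111001010101101 = 793834157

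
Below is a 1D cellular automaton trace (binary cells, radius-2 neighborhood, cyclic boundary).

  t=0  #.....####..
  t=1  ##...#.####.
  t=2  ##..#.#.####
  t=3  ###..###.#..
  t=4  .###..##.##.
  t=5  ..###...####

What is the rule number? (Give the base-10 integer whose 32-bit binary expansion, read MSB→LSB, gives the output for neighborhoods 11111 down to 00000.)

2054217500

  ##### -> .   bit 31 = 0  t=2,i=10
  ####. -> #   bit 30 = 1  t=0,i=8
  ###.# -> #   bit 29 = 1  t=1,i=10
  ###.. -> #   bit 28 = 1  t=0,i=9
  ##.## -> #   bit 27 = 1  t=1,i=11
  ##.#. -> .   bit 26 = 0  t=3,i=8
  ##..# -> #   bit 25 = 1  t=0,i=10
  ##... -> .   bit 24 = 0  t=1,i=2
  #.### -> .   bit 23 = 0  t=1,i=7
  #.##. -> #   bit 22 = 1  t=1,i=0
  #.#.# -> #   bit 21 = 1  t=2,i=6
  #.#.. -> #   bit 20 = 1  t=3,i=9
  #..## -> .   bit 19 = 0  t=3,i=4
  #..#. -> .   bit 18 = 0  t=0,i=11
  #...# -> .   bit 17 = 0  t=1,i=3
  #.... -> .   bit 16 = 0  t=0,i=2
  .#### -> #   bit 15 = 1  t=0,i=7
  .###. -> #   bit 14 = 1  t=3,i=1
  .##.# -> .   bit 13 = 0  t=4,i=7
  .##.. -> #   bit 12 = 1  t=1,i=1
  .#.## -> #   bit 11 = 1  t=1,i=6
  .#.#. -> #   bit 10 = 1  t=2,i=5
  .#..# -> #   bit 9 = 1  t=3,i=10
  .#... -> #   bit 8 = 1  t=0,i=1
  ..### -> .   bit 7 = 0  t=0,i=6
  ..##. -> .   bit 6 = 0  t=4,i=6
  ..#.# -> .   bit 5 = 0  t=1,i=5
  ..#.. -> #   bit 4 = 1  t=0,i=0
  ...## -> #   bit 3 = 1  t=0,i=5
  ...#. -> #   bit 2 = 1  t=1,i=4
  ....# -> .   bit 1 = 0  t=0,i=4
  ..... -> .   bit 0 = 0  t=0,i=3
  bits 01111010011100001101111100011100 = 2054217500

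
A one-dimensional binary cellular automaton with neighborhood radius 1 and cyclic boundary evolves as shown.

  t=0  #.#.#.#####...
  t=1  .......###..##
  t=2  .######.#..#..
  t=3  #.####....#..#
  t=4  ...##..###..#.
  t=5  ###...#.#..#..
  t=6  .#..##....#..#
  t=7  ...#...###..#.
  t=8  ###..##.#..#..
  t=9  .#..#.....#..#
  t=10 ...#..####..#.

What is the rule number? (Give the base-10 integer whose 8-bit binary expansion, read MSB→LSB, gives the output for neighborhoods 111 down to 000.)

131

  nb ###: next=#  (t=0,i=7, bit7=1)
  nb ##.: next=.  (t=0,i=10, bit6=0)
  nb #.#: next=.  (t=0,i=1, bit5=0)
  nb #..: next=.  (t=0,i=11, bit4=0)
  nb .##: next=.  (t=0,i=6, bit3=0)
  nb .#.: next=.  (t=0,i=0, bit2=0)
  nb ..#: next=#  (t=0,i=13, bit1=1)
  nb ...: next=#  (t=0,i=12, bit0=1)
  bits 10000011 = 131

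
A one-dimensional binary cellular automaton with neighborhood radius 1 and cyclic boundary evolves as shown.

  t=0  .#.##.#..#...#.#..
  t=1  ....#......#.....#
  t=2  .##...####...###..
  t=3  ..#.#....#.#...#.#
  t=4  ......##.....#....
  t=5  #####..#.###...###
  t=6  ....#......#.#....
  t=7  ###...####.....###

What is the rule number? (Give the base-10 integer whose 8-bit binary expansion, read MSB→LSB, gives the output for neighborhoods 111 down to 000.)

65

  [7] ### => .  t=2,i=7
  [6] ##. => #  t=0,i=4
  [5] #.# => .  t=0,i=2
  [4] #.. => .  t=0,i=7
  [3] .## => .  t=0,i=3
  [2] .#. => .  t=0,i=1
  [1] ..# => .  t=0,i=0
  [0] ... => #  t=0,i=11
  bits 01000001 = 65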